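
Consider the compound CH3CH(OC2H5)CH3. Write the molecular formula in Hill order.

Element totals:
  C: 5
  H: 12
  O: 1

C5H12O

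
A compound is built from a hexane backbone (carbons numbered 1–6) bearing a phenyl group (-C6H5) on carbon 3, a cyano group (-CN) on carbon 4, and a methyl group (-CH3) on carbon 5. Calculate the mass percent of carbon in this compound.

83.53%

Atom tally by fragment:
  CH3 → C:1 H:3
  CH2 → C:1 H:2
  CH(C6H5) → C:7 H:6
  CH(CN) → C:2 H:1 N:1
  CH(CH3) → C:2 H:4
  CH3 → C:1 H:3
Element totals:
  C: 14
  H: 19
  N: 1
Molecular formula: C14H19N.
Molar mass = 201.313 g/mol.
Mass from C: 14 × 12.011 = 168.154 g/mol.
%C = 168.154 / 201.313 × 100 = 83.53%.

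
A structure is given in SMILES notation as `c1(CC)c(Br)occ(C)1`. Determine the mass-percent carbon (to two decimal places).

Atom tally by fragment:
  furan ring core → C:4 H:4 O:1
  (− 3 ring H displaced by substituents)
  + C2H5 → C:2 H:5
  + Br → Br:1
  + CH3 → C:1 H:3
Element totals:
  C: 7
  H: 9
  Br: 1
  O: 1
Molecular formula: C7H9BrO.
Molar mass = 189.052 g/mol.
Mass from C: 7 × 12.011 = 84.077 g/mol.
%C = 84.077 / 189.052 × 100 = 44.47%.

44.47%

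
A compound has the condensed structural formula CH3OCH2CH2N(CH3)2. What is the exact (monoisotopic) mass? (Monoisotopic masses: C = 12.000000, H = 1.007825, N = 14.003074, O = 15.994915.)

Element totals:
  C: 5
  H: 13
  N: 1
  O: 1
Molecular formula: C5H13NO.
  M = 5(12.0) + 13(1.007825) + 14.003074 + 15.994915
    = 60.000000 + 13.101725 + 14.003074 + 15.994915 = 103.099714

103.0997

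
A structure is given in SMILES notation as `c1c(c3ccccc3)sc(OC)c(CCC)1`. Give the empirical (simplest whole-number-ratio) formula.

Atom tally by fragment:
  thiophene ring core → C:4 H:4 S:1
  (− 3 ring H displaced by substituents)
  + C6H5 → C:6 H:5
  + OCH3 → C:1 H:3 O:1
  + CH2CH2CH3 → C:3 H:7
Element totals:
  C: 14
  H: 16
  O: 1
  S: 1
Molecular formula: C14H16OS.
gcd of subscripts (14, 16, 1, 1) = 1, so the empirical formula equals the molecular formula.

C14H16OS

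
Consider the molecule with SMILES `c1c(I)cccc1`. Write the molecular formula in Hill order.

C6H5I

Atom tally by fragment:
  benzene ring core → C:6 H:6
  (− 1 ring H displaced by substituents)
  + I → I:1
Element totals:
  C: 6
  H: 5
  I: 1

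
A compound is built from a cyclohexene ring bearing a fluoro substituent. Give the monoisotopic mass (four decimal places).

100.0688

Atom tally by fragment:
  cyclohexene ring core → C:6 H:10
  (− 1 ring H displaced by substituents)
  + F → F:1
Element totals:
  C: 6
  H: 9
  F: 1
Molecular formula: C6H9F.
  M = 6(12.0) + 9(1.007825) + 18.998403
    = 72.000000 + 9.070425 + 18.998403 = 100.068828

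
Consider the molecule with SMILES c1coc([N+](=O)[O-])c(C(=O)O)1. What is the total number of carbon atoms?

Atom tally by fragment:
  furan ring core → C:4 H:4 O:1
  (− 2 ring H displaced by substituents)
  + NO2 → N:1 O:2
  + COOH → C:1 H:1 O:2
Element totals:
  C: 5
  H: 3
  N: 1
  O: 5

5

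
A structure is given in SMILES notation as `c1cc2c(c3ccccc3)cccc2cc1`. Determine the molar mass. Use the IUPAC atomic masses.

204.27 g/mol

Atom tally by fragment:
  naphthalene ring system core → C:10 H:8
  (− 1 ring H displaced by substituents)
  + C6H5 → C:6 H:5
Element totals:
  C: 16
  H: 12
Molecular formula: C16H12.
  M = 16(12.011) + 12(1.008)
    = 192.176 + 12.096 = 204.272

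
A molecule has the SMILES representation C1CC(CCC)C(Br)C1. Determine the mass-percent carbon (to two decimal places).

Atom tally by fragment:
  cyclopentane ring core → C:5 H:10
  (− 2 ring H displaced by substituents)
  + CH2CH2CH3 → C:3 H:7
  + Br → Br:1
Element totals:
  C: 8
  H: 15
  Br: 1
Molecular formula: C8H15Br.
Molar mass = 191.112 g/mol.
Mass from C: 8 × 12.011 = 96.088 g/mol.
%C = 96.088 / 191.112 × 100 = 50.28%.

50.28%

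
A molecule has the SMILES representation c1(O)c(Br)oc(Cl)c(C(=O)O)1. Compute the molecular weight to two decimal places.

241.42 g/mol

Atom tally by fragment:
  furan ring core → C:4 H:4 O:1
  (− 4 ring H displaced by substituents)
  + OH → O:1 H:1
  + Br → Br:1
  + Cl → Cl:1
  + COOH → C:1 H:1 O:2
Element totals:
  C: 5
  H: 2
  Br: 1
  Cl: 1
  O: 4
Molecular formula: C5H2BrClO4.
  M = 5(12.011) + 2(1.008) + 79.904 + 35.45 + 4(15.999)
    = 60.055 + 2.016 + 79.904 + 35.450 + 63.996 = 241.421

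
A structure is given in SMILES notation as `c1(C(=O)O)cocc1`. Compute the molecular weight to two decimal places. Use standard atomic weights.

Atom tally by fragment:
  furan ring core → C:4 H:4 O:1
  (− 1 ring H displaced by substituents)
  + COOH → C:1 H:1 O:2
Element totals:
  C: 5
  H: 4
  O: 3
Molecular formula: C5H4O3.
  M = 5(12.011) + 4(1.008) + 3(15.999)
    = 60.055 + 4.032 + 47.997 = 112.084

112.08 g/mol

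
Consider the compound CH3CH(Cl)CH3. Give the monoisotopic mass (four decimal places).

78.0236

Atom tally by fragment:
  CH3 → C:1 H:3
  CH(Cl) → C:1 H:1 Cl:1
  CH3 → C:1 H:3
Element totals:
  C: 3
  H: 7
  Cl: 1
Molecular formula: C3H7Cl.
  M = 3(12.0) + 7(1.007825) + 34.968853
    = 36.000000 + 7.054775 + 34.968853 = 78.023628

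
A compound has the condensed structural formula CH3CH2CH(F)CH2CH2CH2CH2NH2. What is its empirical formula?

Atom tally by fragment:
  CH3 → C:1 H:3
  CH2 → C:1 H:2
  CH(F) → C:1 H:1 F:1
  CH2 → C:1 H:2
  CH2 → C:1 H:2
  CH2 → C:1 H:2
  CH2NH2 → C:1 H:4 N:1
Element totals:
  C: 7
  H: 16
  F: 1
  N: 1
Molecular formula: C7H16FN.
gcd of subscripts (7, 1, 16, 1) = 1, so the empirical formula equals the molecular formula.

C7H16FN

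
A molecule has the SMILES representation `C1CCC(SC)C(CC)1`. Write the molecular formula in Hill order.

Atom tally by fragment:
  cyclopentane ring core → C:5 H:10
  (− 2 ring H displaced by substituents)
  + SCH3 → C:1 H:3 S:1
  + C2H5 → C:2 H:5
Element totals:
  C: 8
  H: 16
  S: 1

C8H16S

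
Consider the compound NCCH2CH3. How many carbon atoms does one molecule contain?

Element totals:
  C: 3
  H: 5
  N: 1

3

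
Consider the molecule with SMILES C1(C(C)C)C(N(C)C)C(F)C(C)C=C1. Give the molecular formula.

Atom tally by fragment:
  cyclohexene ring core → C:6 H:10
  (− 4 ring H displaced by substituents)
  + CH(CH3)2 → C:3 H:7
  + N(CH3)2 → N:1 C:2 H:6
  + F → F:1
  + CH3 → C:1 H:3
Element totals:
  C: 12
  H: 22
  F: 1
  N: 1

C12H22FN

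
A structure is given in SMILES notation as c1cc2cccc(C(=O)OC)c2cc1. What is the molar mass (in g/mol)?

Atom tally by fragment:
  naphthalene ring system core → C:10 H:8
  (− 1 ring H displaced by substituents)
  + COOCH3 → C:2 H:3 O:2
Element totals:
  C: 12
  H: 10
  O: 2
Molecular formula: C12H10O2.
  M = 12(12.011) + 10(1.008) + 2(15.999)
    = 144.132 + 10.080 + 31.998 = 186.210

186.21 g/mol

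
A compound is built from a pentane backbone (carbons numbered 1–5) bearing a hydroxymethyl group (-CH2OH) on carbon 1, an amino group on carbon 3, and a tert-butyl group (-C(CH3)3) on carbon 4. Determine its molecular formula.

C10H23NO

Atom tally by fragment:
  HOCH2CH2 → C:2 H:5 O:1
  CH2 → C:1 H:2
  CH(NH2) → C:1 H:3 N:1
  CH(C(CH3)3) → C:5 H:10
  CH3 → C:1 H:3
Element totals:
  C: 10
  H: 23
  N: 1
  O: 1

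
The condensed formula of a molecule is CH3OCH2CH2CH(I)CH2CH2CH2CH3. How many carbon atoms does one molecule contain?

Atom tally by fragment:
  CH3OCH2 → C:2 H:5 O:1
  CH2 → C:1 H:2
  CH(I) → C:1 H:1 I:1
  CH2 → C:1 H:2
  CH2 → C:1 H:2
  CH2 → C:1 H:2
  CH3 → C:1 H:3
Element totals:
  C: 8
  H: 17
  I: 1
  O: 1

8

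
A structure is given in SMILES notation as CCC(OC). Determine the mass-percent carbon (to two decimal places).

64.82%

Atom tally by fragment:
  CH3 → C:1 H:3
  CH2 → C:1 H:2
  CH2OCH3 → C:2 H:5 O:1
Element totals:
  C: 4
  H: 10
  O: 1
Molecular formula: C4H10O.
Molar mass = 74.123 g/mol.
Mass from C: 4 × 12.011 = 48.044 g/mol.
%C = 48.044 / 74.123 × 100 = 64.82%.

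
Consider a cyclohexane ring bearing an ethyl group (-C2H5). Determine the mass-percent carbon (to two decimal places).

Atom tally by fragment:
  cyclohexane ring core → C:6 H:12
  (− 1 ring H displaced by substituents)
  + C2H5 → C:2 H:5
Element totals:
  C: 8
  H: 16
Molecular formula: C8H16.
Molar mass = 112.216 g/mol.
Mass from C: 8 × 12.011 = 96.088 g/mol.
%C = 96.088 / 112.216 × 100 = 85.63%.

85.63%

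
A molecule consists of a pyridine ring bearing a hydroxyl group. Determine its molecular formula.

C5H5NO

Atom tally by fragment:
  pyridine ring core → C:5 H:5 N:1
  (− 1 ring H displaced by substituents)
  + OH → O:1 H:1
Element totals:
  C: 5
  H: 5
  N: 1
  O: 1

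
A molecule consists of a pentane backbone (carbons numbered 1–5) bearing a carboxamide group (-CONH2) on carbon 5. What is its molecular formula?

Atom tally by fragment:
  CH3 → C:1 H:3
  CH2 → C:1 H:2
  CH2 → C:1 H:2
  CH2 → C:1 H:2
  CH2CONH2 → C:2 H:4 O:1 N:1
Element totals:
  C: 6
  H: 13
  N: 1
  O: 1

C6H13NO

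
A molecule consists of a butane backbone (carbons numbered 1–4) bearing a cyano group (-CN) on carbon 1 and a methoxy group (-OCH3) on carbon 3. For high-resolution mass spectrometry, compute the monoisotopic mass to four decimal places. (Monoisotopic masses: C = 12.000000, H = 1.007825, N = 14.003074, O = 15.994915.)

Atom tally by fragment:
  NCCH2 → C:2 H:2 N:1
  CH2 → C:1 H:2
  CH(OCH3) → C:2 H:4 O:1
  CH3 → C:1 H:3
Element totals:
  C: 6
  H: 11
  N: 1
  O: 1
Molecular formula: C6H11NO.
  M = 6(12.0) + 11(1.007825) + 14.003074 + 15.994915
    = 72.000000 + 11.086075 + 14.003074 + 15.994915 = 113.084064

113.0841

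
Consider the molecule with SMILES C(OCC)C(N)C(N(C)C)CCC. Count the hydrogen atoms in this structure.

24

Atom tally by fragment:
  C2H5OCH2 → C:3 H:7 O:1
  CH(NH2) → C:1 H:3 N:1
  CH(N(CH3)2) → C:3 H:7 N:1
  CH2 → C:1 H:2
  CH2 → C:1 H:2
  CH3 → C:1 H:3
Element totals:
  C: 10
  H: 24
  N: 2
  O: 1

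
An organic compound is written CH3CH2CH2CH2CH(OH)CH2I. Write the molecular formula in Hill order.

Atom tally by fragment:
  CH3 → C:1 H:3
  CH2 → C:1 H:2
  CH2 → C:1 H:2
  CH2 → C:1 H:2
  CH(OH) → C:1 H:2 O:1
  CH2I → C:1 H:2 I:1
Element totals:
  C: 6
  H: 13
  I: 1
  O: 1

C6H13IO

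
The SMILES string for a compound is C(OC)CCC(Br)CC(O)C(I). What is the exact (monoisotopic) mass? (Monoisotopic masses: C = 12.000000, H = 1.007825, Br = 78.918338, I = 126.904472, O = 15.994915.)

349.9378

Atom tally by fragment:
  CH3OCH2 → C:2 H:5 O:1
  CH2 → C:1 H:2
  CH2 → C:1 H:2
  CH(Br) → C:1 H:1 Br:1
  CH2 → C:1 H:2
  CH(OH) → C:1 H:2 O:1
  CH2I → C:1 H:2 I:1
Element totals:
  C: 8
  H: 16
  Br: 1
  I: 1
  O: 2
Molecular formula: C8H16BrIO2.
  M = 8(12.0) + 16(1.007825) + 78.918338 + 126.904472 + 2(15.994915)
    = 96.000000 + 16.125200 + 78.918338 + 126.904472 + 31.989830 = 349.937840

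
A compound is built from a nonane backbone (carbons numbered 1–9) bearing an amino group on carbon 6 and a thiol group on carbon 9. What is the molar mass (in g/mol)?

175.33 g/mol

Atom tally by fragment:
  CH3 → C:1 H:3
  CH2 → C:1 H:2
  CH2 → C:1 H:2
  CH2 → C:1 H:2
  CH2 → C:1 H:2
  CH(NH2) → C:1 H:3 N:1
  CH2 → C:1 H:2
  CH2 → C:1 H:2
  CH2SH → C:1 H:3 S:1
Element totals:
  C: 9
  H: 21
  N: 1
  S: 1
Molecular formula: C9H21NS.
  M = 9(12.011) + 21(1.008) + 14.007 + 32.06
    = 108.099 + 21.168 + 14.007 + 32.060 = 175.334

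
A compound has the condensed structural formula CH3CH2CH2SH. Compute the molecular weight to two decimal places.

76.16 g/mol

Element totals:
  C: 3
  H: 8
  S: 1
Molecular formula: C3H8S.
  M = 3(12.011) + 8(1.008) + 32.06
    = 36.033 + 8.064 + 32.060 = 76.157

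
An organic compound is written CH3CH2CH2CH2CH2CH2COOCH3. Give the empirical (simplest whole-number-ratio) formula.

Element totals:
  C: 8
  H: 16
  O: 2
Molecular formula: C8H16O2.
gcd of subscripts = 2; dividing each by 2:
  C: 8/2 = 4
  H: 16/2 = 8
  O: 2/2 = 1

C4H8O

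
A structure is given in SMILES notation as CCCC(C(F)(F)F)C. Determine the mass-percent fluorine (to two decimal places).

Atom tally by fragment:
  CH3 → C:1 H:3
  CH2 → C:1 H:2
  CH2 → C:1 H:2
  CH(CF3) → C:2 H:1 F:3
  CH3 → C:1 H:3
Element totals:
  C: 6
  H: 11
  F: 3
Molecular formula: C6H11F3.
Molar mass = 140.148 g/mol.
Mass from F: 3 × 18.998 = 56.994 g/mol.
%F = 56.994 / 140.148 × 100 = 40.67%.

40.67%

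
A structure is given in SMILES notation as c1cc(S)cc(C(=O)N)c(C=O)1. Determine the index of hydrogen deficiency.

Atom tally by fragment:
  benzene ring core → C:6 H:6
  (− 3 ring H displaced by substituents)
  + SH → S:1 H:1
  + CONH2 → C:1 H:2 O:1 N:1
  + CHO → C:1 H:1 O:1
Element totals:
  C: 8
  H: 7
  N: 1
  O: 2
  S: 1
Molecular formula: C8H7NO2S.
DoU = (2C + 2 + N − H − X) / 2 = (2·8 + 2 + 1 − 7 − 0) / 2 = 6.

6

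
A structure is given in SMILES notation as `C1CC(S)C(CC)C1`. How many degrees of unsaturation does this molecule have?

Atom tally by fragment:
  cyclopentane ring core → C:5 H:10
  (− 2 ring H displaced by substituents)
  + SH → S:1 H:1
  + C2H5 → C:2 H:5
Element totals:
  C: 7
  H: 14
  S: 1
Molecular formula: C7H14S.
DoU = (2C + 2 + N − H − X) / 2 = (2·7 + 2 + 0 − 14 − 0) / 2 = 1.

1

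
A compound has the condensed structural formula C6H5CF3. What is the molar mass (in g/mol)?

Element totals:
  C: 7
  H: 5
  F: 3
Molecular formula: C7H5F3.
  M = 7(12.011) + 5(1.008) + 3(18.998)
    = 84.077 + 5.040 + 56.994 = 146.111

146.11 g/mol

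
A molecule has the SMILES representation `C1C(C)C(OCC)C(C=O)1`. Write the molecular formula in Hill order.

C8H14O2

Atom tally by fragment:
  cyclobutane ring core → C:4 H:8
  (− 3 ring H displaced by substituents)
  + CH3 → C:1 H:3
  + OC2H5 → C:2 H:5 O:1
  + CHO → C:1 H:1 O:1
Element totals:
  C: 8
  H: 14
  O: 2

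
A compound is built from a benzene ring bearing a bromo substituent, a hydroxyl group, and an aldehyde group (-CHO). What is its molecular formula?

C7H5BrO2

Atom tally by fragment:
  benzene ring core → C:6 H:6
  (− 3 ring H displaced by substituents)
  + Br → Br:1
  + OH → O:1 H:1
  + CHO → C:1 H:1 O:1
Element totals:
  C: 7
  H: 5
  Br: 1
  O: 2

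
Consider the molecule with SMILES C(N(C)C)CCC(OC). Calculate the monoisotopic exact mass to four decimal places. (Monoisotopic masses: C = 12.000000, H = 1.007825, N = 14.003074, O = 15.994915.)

131.1310

Atom tally by fragment:
  (CH3)2NCH2 → C:3 H:8 N:1
  CH2 → C:1 H:2
  CH2 → C:1 H:2
  CH2OCH3 → C:2 H:5 O:1
Element totals:
  C: 7
  H: 17
  N: 1
  O: 1
Molecular formula: C7H17NO.
  M = 7(12.0) + 17(1.007825) + 14.003074 + 15.994915
    = 84.000000 + 17.133025 + 14.003074 + 15.994915 = 131.131014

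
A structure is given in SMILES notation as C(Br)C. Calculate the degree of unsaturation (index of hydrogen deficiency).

Atom tally by fragment:
  BrCH2 → C:1 H:2 Br:1
  CH3 → C:1 H:3
Element totals:
  C: 2
  H: 5
  Br: 1
Molecular formula: C2H5Br.
DoU = (2C + 2 + N − H − X) / 2 = (2·2 + 2 + 0 − 5 − 1) / 2 = 0.

0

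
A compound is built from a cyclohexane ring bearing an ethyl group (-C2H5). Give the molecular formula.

Atom tally by fragment:
  cyclohexane ring core → C:6 H:12
  (− 1 ring H displaced by substituents)
  + C2H5 → C:2 H:5
Element totals:
  C: 8
  H: 16

C8H16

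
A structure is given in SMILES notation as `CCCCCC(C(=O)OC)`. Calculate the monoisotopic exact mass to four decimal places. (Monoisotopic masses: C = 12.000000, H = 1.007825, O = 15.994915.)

Atom tally by fragment:
  CH3 → C:1 H:3
  CH2 → C:1 H:2
  CH2 → C:1 H:2
  CH2 → C:1 H:2
  CH2 → C:1 H:2
  CH2COOCH3 → C:3 H:5 O:2
Element totals:
  C: 8
  H: 16
  O: 2
Molecular formula: C8H16O2.
  M = 8(12.0) + 16(1.007825) + 2(15.994915)
    = 96.000000 + 16.125200 + 31.989830 = 144.115030

144.1150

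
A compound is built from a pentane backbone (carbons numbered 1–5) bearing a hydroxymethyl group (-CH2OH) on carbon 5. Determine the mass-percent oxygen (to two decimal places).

Atom tally by fragment:
  CH3 → C:1 H:3
  CH2 → C:1 H:2
  CH2 → C:1 H:2
  CH2 → C:1 H:2
  CH2CH2OH → C:2 H:5 O:1
Element totals:
  C: 6
  H: 14
  O: 1
Molecular formula: C6H14O.
Molar mass = 102.177 g/mol.
Mass from O: 1 × 15.999 = 15.999 g/mol.
%O = 15.999 / 102.177 × 100 = 15.66%.

15.66%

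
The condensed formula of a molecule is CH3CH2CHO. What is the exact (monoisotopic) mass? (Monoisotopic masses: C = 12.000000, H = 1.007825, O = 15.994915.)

Element totals:
  C: 3
  H: 6
  O: 1
Molecular formula: C3H6O.
  M = 3(12.0) + 6(1.007825) + 15.994915
    = 36.000000 + 6.046950 + 15.994915 = 58.041865

58.0419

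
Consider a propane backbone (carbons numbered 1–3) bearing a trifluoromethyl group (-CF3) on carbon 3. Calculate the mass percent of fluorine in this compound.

Atom tally by fragment:
  CH3 → C:1 H:3
  CH2 → C:1 H:2
  CH2CF3 → C:2 H:2 F:3
Element totals:
  C: 4
  H: 7
  F: 3
Molecular formula: C4H7F3.
Molar mass = 112.094 g/mol.
Mass from F: 3 × 18.998 = 56.994 g/mol.
%F = 56.994 / 112.094 × 100 = 50.84%.

50.84%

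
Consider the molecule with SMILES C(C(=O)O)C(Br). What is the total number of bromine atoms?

Atom tally by fragment:
  HOOCCH2 → C:2 H:3 O:2
  CH2Br → C:1 H:2 Br:1
Element totals:
  C: 3
  H: 5
  Br: 1
  O: 2

1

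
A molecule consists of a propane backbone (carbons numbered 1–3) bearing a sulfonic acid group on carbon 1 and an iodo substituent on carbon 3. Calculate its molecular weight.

250.05 g/mol

Atom tally by fragment:
  HO3SCH2 → C:1 H:3 S:1 O:3
  CH2 → C:1 H:2
  CH2I → C:1 H:2 I:1
Element totals:
  C: 3
  H: 7
  I: 1
  O: 3
  S: 1
Molecular formula: C3H7IO3S.
  M = 3(12.011) + 7(1.008) + 126.904 + 3(15.999) + 32.06
    = 36.033 + 7.056 + 126.904 + 47.997 + 32.060 = 250.050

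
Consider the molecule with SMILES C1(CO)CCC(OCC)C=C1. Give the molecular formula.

Atom tally by fragment:
  cyclohexene ring core → C:6 H:10
  (− 2 ring H displaced by substituents)
  + CH2OH → C:1 H:3 O:1
  + OC2H5 → C:2 H:5 O:1
Element totals:
  C: 9
  H: 16
  O: 2

C9H16O2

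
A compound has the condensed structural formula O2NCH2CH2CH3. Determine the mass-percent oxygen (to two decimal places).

35.91%

Element totals:
  C: 3
  H: 7
  N: 1
  O: 2
Molecular formula: C3H7NO2.
Molar mass = 89.094 g/mol.
Mass from O: 2 × 15.999 = 31.998 g/mol.
%O = 31.998 / 89.094 × 100 = 35.91%.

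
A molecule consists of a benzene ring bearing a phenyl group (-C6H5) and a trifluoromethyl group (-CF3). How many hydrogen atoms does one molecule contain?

Atom tally by fragment:
  benzene ring core → C:6 H:6
  (− 2 ring H displaced by substituents)
  + C6H5 → C:6 H:5
  + CF3 → C:1 F:3
Element totals:
  C: 13
  H: 9
  F: 3

9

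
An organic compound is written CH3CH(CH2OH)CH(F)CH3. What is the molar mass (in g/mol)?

106.14 g/mol

Atom tally by fragment:
  CH3 → C:1 H:3
  CH(CH2OH) → C:2 H:4 O:1
  CH(F) → C:1 H:1 F:1
  CH3 → C:1 H:3
Element totals:
  C: 5
  H: 11
  F: 1
  O: 1
Molecular formula: C5H11FO.
  M = 5(12.011) + 11(1.008) + 18.998 + 15.999
    = 60.055 + 11.088 + 18.998 + 15.999 = 106.140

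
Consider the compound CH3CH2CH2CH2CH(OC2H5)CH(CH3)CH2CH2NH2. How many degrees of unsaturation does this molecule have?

0

Element totals:
  C: 11
  H: 25
  N: 1
  O: 1
Molecular formula: C11H25NO.
DoU = (2C + 2 + N − H − X) / 2 = (2·11 + 2 + 1 − 25 − 0) / 2 = 0.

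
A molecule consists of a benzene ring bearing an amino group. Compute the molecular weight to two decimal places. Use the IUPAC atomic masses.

Atom tally by fragment:
  benzene ring core → C:6 H:6
  (− 1 ring H displaced by substituents)
  + NH2 → N:1 H:2
Element totals:
  C: 6
  H: 7
  N: 1
Molecular formula: C6H7N.
  M = 6(12.011) + 7(1.008) + 14.007
    = 72.066 + 7.056 + 14.007 = 93.129

93.13 g/mol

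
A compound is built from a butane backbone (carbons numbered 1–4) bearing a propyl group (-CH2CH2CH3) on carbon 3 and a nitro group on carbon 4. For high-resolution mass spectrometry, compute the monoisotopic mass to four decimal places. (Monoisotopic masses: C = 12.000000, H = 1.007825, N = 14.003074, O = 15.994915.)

145.1103

Atom tally by fragment:
  CH3 → C:1 H:3
  CH2 → C:1 H:2
  CH(CH2CH2CH3) → C:4 H:8
  CH2NO2 → C:1 H:2 N:1 O:2
Element totals:
  C: 7
  H: 15
  N: 1
  O: 2
Molecular formula: C7H15NO2.
  M = 7(12.0) + 15(1.007825) + 14.003074 + 2(15.994915)
    = 84.000000 + 15.117375 + 14.003074 + 31.989830 = 145.110279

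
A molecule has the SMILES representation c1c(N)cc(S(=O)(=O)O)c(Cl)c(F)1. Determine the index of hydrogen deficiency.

Atom tally by fragment:
  benzene ring core → C:6 H:6
  (− 4 ring H displaced by substituents)
  + NH2 → N:1 H:2
  + SO3H → S:1 O:3 H:1
  + Cl → Cl:1
  + F → F:1
Element totals:
  C: 6
  H: 5
  Cl: 1
  F: 1
  N: 1
  O: 3
  S: 1
Molecular formula: C6H5ClFNO3S.
DoU = (2C + 2 + N − H − X) / 2 = (2·6 + 2 + 1 − 5 − 2) / 2 = 4.

4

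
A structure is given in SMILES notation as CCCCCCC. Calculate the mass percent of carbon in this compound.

83.90%

Atom tally by fragment:
  CH3 → C:1 H:3
  CH2 → C:1 H:2
  CH2 → C:1 H:2
  CH2 → C:1 H:2
  CH2 → C:1 H:2
  CH2 → C:1 H:2
  CH3 → C:1 H:3
Element totals:
  C: 7
  H: 16
Molecular formula: C7H16.
Molar mass = 100.205 g/mol.
Mass from C: 7 × 12.011 = 84.077 g/mol.
%C = 84.077 / 100.205 × 100 = 83.90%.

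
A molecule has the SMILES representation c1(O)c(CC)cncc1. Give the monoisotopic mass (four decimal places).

123.0684

Atom tally by fragment:
  pyridine ring core → C:5 H:5 N:1
  (− 2 ring H displaced by substituents)
  + OH → O:1 H:1
  + C2H5 → C:2 H:5
Element totals:
  C: 7
  H: 9
  N: 1
  O: 1
Molecular formula: C7H9NO.
  M = 7(12.0) + 9(1.007825) + 14.003074 + 15.994915
    = 84.000000 + 9.070425 + 14.003074 + 15.994915 = 123.068414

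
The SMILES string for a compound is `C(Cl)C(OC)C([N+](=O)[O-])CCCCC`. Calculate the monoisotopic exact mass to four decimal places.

Atom tally by fragment:
  ClCH2 → C:1 H:2 Cl:1
  CH(OCH3) → C:2 H:4 O:1
  CH(NO2) → C:1 H:1 N:1 O:2
  CH2 → C:1 H:2
  CH2 → C:1 H:2
  CH2 → C:1 H:2
  CH2 → C:1 H:2
  CH3 → C:1 H:3
Element totals:
  C: 9
  H: 18
  Cl: 1
  N: 1
  O: 3
Molecular formula: C9H18ClNO3.
  M = 9(12.0) + 18(1.007825) + 34.968853 + 14.003074 + 3(15.994915)
    = 108.000000 + 18.140850 + 34.968853 + 14.003074 + 47.984745 = 223.097522

223.0975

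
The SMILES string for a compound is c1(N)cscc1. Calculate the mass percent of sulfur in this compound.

32.33%

Atom tally by fragment:
  thiophene ring core → C:4 H:4 S:1
  (− 1 ring H displaced by substituents)
  + NH2 → N:1 H:2
Element totals:
  C: 4
  H: 5
  N: 1
  S: 1
Molecular formula: C4H5NS.
Molar mass = 99.151 g/mol.
Mass from S: 1 × 32.06 = 32.060 g/mol.
%S = 32.060 / 99.151 × 100 = 32.33%.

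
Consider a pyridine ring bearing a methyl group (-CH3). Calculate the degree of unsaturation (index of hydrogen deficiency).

4

Atom tally by fragment:
  pyridine ring core → C:5 H:5 N:1
  (− 1 ring H displaced by substituents)
  + CH3 → C:1 H:3
Element totals:
  C: 6
  H: 7
  N: 1
Molecular formula: C6H7N.
DoU = (2C + 2 + N − H − X) / 2 = (2·6 + 2 + 1 − 7 − 0) / 2 = 4.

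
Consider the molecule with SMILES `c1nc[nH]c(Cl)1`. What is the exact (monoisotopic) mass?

101.9985

Atom tally by fragment:
  imidazole ring core → C:3 H:4 N:2
  (− 1 ring H displaced by substituents)
  + Cl → Cl:1
Element totals:
  C: 3
  H: 3
  Cl: 1
  N: 2
Molecular formula: C3H3ClN2.
  M = 3(12.0) + 3(1.007825) + 34.968853 + 2(14.003074)
    = 36.000000 + 3.023475 + 34.968853 + 28.006148 = 101.998476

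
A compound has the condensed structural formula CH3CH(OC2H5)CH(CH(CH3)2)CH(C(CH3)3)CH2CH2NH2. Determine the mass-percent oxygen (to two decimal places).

6.57%

Element totals:
  C: 15
  H: 33
  N: 1
  O: 1
Molecular formula: C15H33NO.
Molar mass = 243.435 g/mol.
Mass from O: 1 × 15.999 = 15.999 g/mol.
%O = 15.999 / 243.435 × 100 = 6.57%.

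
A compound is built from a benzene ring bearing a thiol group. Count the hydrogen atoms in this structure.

6

Atom tally by fragment:
  benzene ring core → C:6 H:6
  (− 1 ring H displaced by substituents)
  + SH → S:1 H:1
Element totals:
  C: 6
  H: 6
  S: 1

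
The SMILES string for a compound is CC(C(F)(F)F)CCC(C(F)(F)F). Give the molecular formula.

C7H10F6

Atom tally by fragment:
  CH3 → C:1 H:3
  CH(CF3) → C:2 H:1 F:3
  CH2 → C:1 H:2
  CH2 → C:1 H:2
  CH2CF3 → C:2 H:2 F:3
Element totals:
  C: 7
  H: 10
  F: 6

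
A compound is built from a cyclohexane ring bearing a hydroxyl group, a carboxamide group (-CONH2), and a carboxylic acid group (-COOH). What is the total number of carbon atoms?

8

Atom tally by fragment:
  cyclohexane ring core → C:6 H:12
  (− 3 ring H displaced by substituents)
  + OH → O:1 H:1
  + CONH2 → C:1 H:2 O:1 N:1
  + COOH → C:1 H:1 O:2
Element totals:
  C: 8
  H: 13
  N: 1
  O: 4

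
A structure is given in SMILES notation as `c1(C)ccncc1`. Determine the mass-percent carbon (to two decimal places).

Atom tally by fragment:
  pyridine ring core → C:5 H:5 N:1
  (− 1 ring H displaced by substituents)
  + CH3 → C:1 H:3
Element totals:
  C: 6
  H: 7
  N: 1
Molecular formula: C6H7N.
Molar mass = 93.129 g/mol.
Mass from C: 6 × 12.011 = 72.066 g/mol.
%C = 72.066 / 93.129 × 100 = 77.38%.

77.38%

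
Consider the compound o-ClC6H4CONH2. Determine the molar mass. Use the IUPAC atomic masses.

155.58 g/mol

Atom tally by fragment:
  benzene ring core → C:6 H:6
  (− 2 ring H displaced by substituents)
  + Cl → Cl:1
  + CONH2 → C:1 H:2 O:1 N:1
Element totals:
  C: 7
  H: 6
  Cl: 1
  N: 1
  O: 1
Molecular formula: C7H6ClNO.
  M = 7(12.011) + 6(1.008) + 35.45 + 14.007 + 15.999
    = 84.077 + 6.048 + 35.450 + 14.007 + 15.999 = 155.581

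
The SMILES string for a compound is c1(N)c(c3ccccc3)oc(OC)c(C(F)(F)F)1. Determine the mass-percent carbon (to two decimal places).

Atom tally by fragment:
  furan ring core → C:4 H:4 O:1
  (− 4 ring H displaced by substituents)
  + NH2 → N:1 H:2
  + C6H5 → C:6 H:5
  + OCH3 → C:1 H:3 O:1
  + CF3 → C:1 F:3
Element totals:
  C: 12
  H: 10
  F: 3
  N: 1
  O: 2
Molecular formula: C12H10F3NO2.
Molar mass = 257.211 g/mol.
Mass from C: 12 × 12.011 = 144.132 g/mol.
%C = 144.132 / 257.211 × 100 = 56.04%.

56.04%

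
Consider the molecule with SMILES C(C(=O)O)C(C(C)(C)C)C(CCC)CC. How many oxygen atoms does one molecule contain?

Atom tally by fragment:
  HOOCCH2 → C:2 H:3 O:2
  CH(C(CH3)3) → C:5 H:10
  CH(CH2CH2CH3) → C:4 H:8
  CH2 → C:1 H:2
  CH3 → C:1 H:3
Element totals:
  C: 13
  H: 26
  O: 2

2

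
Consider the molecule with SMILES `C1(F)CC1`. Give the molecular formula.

Atom tally by fragment:
  cyclopropane ring core → C:3 H:6
  (− 1 ring H displaced by substituents)
  + F → F:1
Element totals:
  C: 3
  H: 5
  F: 1

C3H5F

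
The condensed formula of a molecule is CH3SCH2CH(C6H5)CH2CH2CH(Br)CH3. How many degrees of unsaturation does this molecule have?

4

Atom tally by fragment:
  CH3SCH2 → C:2 H:5 S:1
  CH(C6H5) → C:7 H:6
  CH2 → C:1 H:2
  CH2 → C:1 H:2
  CH(Br) → C:1 H:1 Br:1
  CH3 → C:1 H:3
Element totals:
  C: 13
  H: 19
  Br: 1
  S: 1
Molecular formula: C13H19BrS.
DoU = (2C + 2 + N − H − X) / 2 = (2·13 + 2 + 0 − 19 − 1) / 2 = 4.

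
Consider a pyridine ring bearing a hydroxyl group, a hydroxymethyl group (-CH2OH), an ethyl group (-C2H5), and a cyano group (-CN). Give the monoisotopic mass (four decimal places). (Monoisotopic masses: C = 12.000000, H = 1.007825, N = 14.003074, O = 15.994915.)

Atom tally by fragment:
  pyridine ring core → C:5 H:5 N:1
  (− 4 ring H displaced by substituents)
  + OH → O:1 H:1
  + CH2OH → C:1 H:3 O:1
  + C2H5 → C:2 H:5
  + CN → C:1 N:1
Element totals:
  C: 9
  H: 10
  N: 2
  O: 2
Molecular formula: C9H10N2O2.
  M = 9(12.0) + 10(1.007825) + 2(14.003074) + 2(15.994915)
    = 108.000000 + 10.078250 + 28.006148 + 31.989830 = 178.074228

178.0742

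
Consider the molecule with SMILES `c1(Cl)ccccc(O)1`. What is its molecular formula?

Atom tally by fragment:
  benzene ring core → C:6 H:6
  (− 2 ring H displaced by substituents)
  + Cl → Cl:1
  + OH → O:1 H:1
Element totals:
  C: 6
  H: 5
  Cl: 1
  O: 1

C6H5ClO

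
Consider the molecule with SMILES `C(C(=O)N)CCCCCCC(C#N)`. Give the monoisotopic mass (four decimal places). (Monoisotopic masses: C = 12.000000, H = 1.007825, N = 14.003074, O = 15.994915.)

182.1419

Atom tally by fragment:
  H2NOCCH2 → C:2 H:4 O:1 N:1
  CH2 → C:1 H:2
  CH2 → C:1 H:2
  CH2 → C:1 H:2
  CH2 → C:1 H:2
  CH2 → C:1 H:2
  CH2 → C:1 H:2
  CH2CN → C:2 H:2 N:1
Element totals:
  C: 10
  H: 18
  N: 2
  O: 1
Molecular formula: C10H18N2O.
  M = 10(12.0) + 18(1.007825) + 2(14.003074) + 15.994915
    = 120.000000 + 18.140850 + 28.006148 + 15.994915 = 182.141913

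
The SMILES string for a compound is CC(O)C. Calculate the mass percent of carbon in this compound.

59.96%

Atom tally by fragment:
  CH3 → C:1 H:3
  CH(OH) → C:1 H:2 O:1
  CH3 → C:1 H:3
Element totals:
  C: 3
  H: 8
  O: 1
Molecular formula: C3H8O.
Molar mass = 60.096 g/mol.
Mass from C: 3 × 12.011 = 36.033 g/mol.
%C = 36.033 / 60.096 × 100 = 59.96%.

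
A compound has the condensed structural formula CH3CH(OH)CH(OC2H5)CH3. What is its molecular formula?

C6H14O2

Atom tally by fragment:
  CH3 → C:1 H:3
  CH(OH) → C:1 H:2 O:1
  CH(OC2H5) → C:3 H:6 O:1
  CH3 → C:1 H:3
Element totals:
  C: 6
  H: 14
  O: 2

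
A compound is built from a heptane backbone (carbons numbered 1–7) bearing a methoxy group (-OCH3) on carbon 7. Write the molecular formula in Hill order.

C8H18O

Atom tally by fragment:
  CH3 → C:1 H:3
  CH2 → C:1 H:2
  CH2 → C:1 H:2
  CH2 → C:1 H:2
  CH2 → C:1 H:2
  CH2 → C:1 H:2
  CH2OCH3 → C:2 H:5 O:1
Element totals:
  C: 8
  H: 18
  O: 1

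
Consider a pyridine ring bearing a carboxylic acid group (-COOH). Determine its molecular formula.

Atom tally by fragment:
  pyridine ring core → C:5 H:5 N:1
  (− 1 ring H displaced by substituents)
  + COOH → C:1 H:1 O:2
Element totals:
  C: 6
  H: 5
  N: 1
  O: 2

C6H5NO2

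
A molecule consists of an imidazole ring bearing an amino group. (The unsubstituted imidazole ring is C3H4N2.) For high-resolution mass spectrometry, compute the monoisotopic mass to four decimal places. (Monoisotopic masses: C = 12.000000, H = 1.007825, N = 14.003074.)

83.0483

Atom tally by fragment:
  imidazole ring core → C:3 H:4 N:2
  (− 1 ring H displaced by substituents)
  + NH2 → N:1 H:2
Element totals:
  C: 3
  H: 5
  N: 3
Molecular formula: C3H5N3.
  M = 3(12.0) + 5(1.007825) + 3(14.003074)
    = 36.000000 + 5.039125 + 42.009222 = 83.048347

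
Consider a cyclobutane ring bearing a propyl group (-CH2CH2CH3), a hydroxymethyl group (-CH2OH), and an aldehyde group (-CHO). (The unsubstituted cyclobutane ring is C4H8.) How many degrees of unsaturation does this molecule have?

2

Atom tally by fragment:
  cyclobutane ring core → C:4 H:8
  (− 3 ring H displaced by substituents)
  + CH2CH2CH3 → C:3 H:7
  + CH2OH → C:1 H:3 O:1
  + CHO → C:1 H:1 O:1
Element totals:
  C: 9
  H: 16
  O: 2
Molecular formula: C9H16O2.
DoU = (2C + 2 + N − H − X) / 2 = (2·9 + 2 + 0 − 16 − 0) / 2 = 2.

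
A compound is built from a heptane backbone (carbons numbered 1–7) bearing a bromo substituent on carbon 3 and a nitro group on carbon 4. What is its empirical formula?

Atom tally by fragment:
  CH3 → C:1 H:3
  CH2 → C:1 H:2
  CH(Br) → C:1 H:1 Br:1
  CH(NO2) → C:1 H:1 N:1 O:2
  CH2 → C:1 H:2
  CH2 → C:1 H:2
  CH3 → C:1 H:3
Element totals:
  C: 7
  H: 14
  Br: 1
  N: 1
  O: 2
Molecular formula: C7H14BrNO2.
gcd of subscripts (1, 7, 14, 1, 2) = 1, so the empirical formula equals the molecular formula.

C7H14BrNO2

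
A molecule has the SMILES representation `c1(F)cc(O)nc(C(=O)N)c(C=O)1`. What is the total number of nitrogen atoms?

Atom tally by fragment:
  pyridine ring core → C:5 H:5 N:1
  (− 4 ring H displaced by substituents)
  + F → F:1
  + OH → O:1 H:1
  + CONH2 → C:1 H:2 O:1 N:1
  + CHO → C:1 H:1 O:1
Element totals:
  C: 7
  H: 5
  F: 1
  N: 2
  O: 3

2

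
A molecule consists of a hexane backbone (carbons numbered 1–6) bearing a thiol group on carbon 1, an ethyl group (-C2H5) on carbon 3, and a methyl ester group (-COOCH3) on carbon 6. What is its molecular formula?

Atom tally by fragment:
  HSCH2 → C:1 H:3 S:1
  CH2 → C:1 H:2
  CH(C2H5) → C:3 H:6
  CH2 → C:1 H:2
  CH2 → C:1 H:2
  CH2COOCH3 → C:3 H:5 O:2
Element totals:
  C: 10
  H: 20
  O: 2
  S: 1

C10H20O2S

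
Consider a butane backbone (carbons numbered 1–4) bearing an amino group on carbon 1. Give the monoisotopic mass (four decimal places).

Atom tally by fragment:
  H2NCH2 → C:1 H:4 N:1
  CH2 → C:1 H:2
  CH2 → C:1 H:2
  CH3 → C:1 H:3
Element totals:
  C: 4
  H: 11
  N: 1
Molecular formula: C4H11N.
  M = 4(12.0) + 11(1.007825) + 14.003074
    = 48.000000 + 11.086075 + 14.003074 = 73.089149

73.0891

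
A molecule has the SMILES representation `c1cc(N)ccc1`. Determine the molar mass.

93.13 g/mol

Atom tally by fragment:
  benzene ring core → C:6 H:6
  (− 1 ring H displaced by substituents)
  + NH2 → N:1 H:2
Element totals:
  C: 6
  H: 7
  N: 1
Molecular formula: C6H7N.
  M = 6(12.011) + 7(1.008) + 14.007
    = 72.066 + 7.056 + 14.007 = 93.129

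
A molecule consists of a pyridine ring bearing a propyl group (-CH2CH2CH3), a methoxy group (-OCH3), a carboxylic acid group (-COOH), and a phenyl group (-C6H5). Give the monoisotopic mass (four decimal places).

Atom tally by fragment:
  pyridine ring core → C:5 H:5 N:1
  (− 4 ring H displaced by substituents)
  + CH2CH2CH3 → C:3 H:7
  + OCH3 → C:1 H:3 O:1
  + COOH → C:1 H:1 O:2
  + C6H5 → C:6 H:5
Element totals:
  C: 16
  H: 17
  N: 1
  O: 3
Molecular formula: C16H17NO3.
  M = 16(12.0) + 17(1.007825) + 14.003074 + 3(15.994915)
    = 192.000000 + 17.133025 + 14.003074 + 47.984745 = 271.120844

271.1208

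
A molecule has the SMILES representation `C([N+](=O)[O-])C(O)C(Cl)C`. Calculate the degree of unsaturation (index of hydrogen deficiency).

1

Atom tally by fragment:
  O2NCH2 → C:1 H:2 N:1 O:2
  CH(OH) → C:1 H:2 O:1
  CH(Cl) → C:1 H:1 Cl:1
  CH3 → C:1 H:3
Element totals:
  C: 4
  H: 8
  Cl: 1
  N: 1
  O: 3
Molecular formula: C4H8ClNO3.
DoU = (2C + 2 + N − H − X) / 2 = (2·4 + 2 + 1 − 8 − 1) / 2 = 1.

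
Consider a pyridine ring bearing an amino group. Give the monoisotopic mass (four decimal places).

Atom tally by fragment:
  pyridine ring core → C:5 H:5 N:1
  (− 1 ring H displaced by substituents)
  + NH2 → N:1 H:2
Element totals:
  C: 5
  H: 6
  N: 2
Molecular formula: C5H6N2.
  M = 5(12.0) + 6(1.007825) + 2(14.003074)
    = 60.000000 + 6.046950 + 28.006148 = 94.053098

94.0531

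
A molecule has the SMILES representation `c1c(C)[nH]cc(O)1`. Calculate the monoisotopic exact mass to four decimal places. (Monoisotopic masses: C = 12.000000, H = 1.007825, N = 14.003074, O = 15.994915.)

Atom tally by fragment:
  pyrrole ring core → C:4 H:5 N:1
  (− 2 ring H displaced by substituents)
  + CH3 → C:1 H:3
  + OH → O:1 H:1
Element totals:
  C: 5
  H: 7
  N: 1
  O: 1
Molecular formula: C5H7NO.
  M = 5(12.0) + 7(1.007825) + 14.003074 + 15.994915
    = 60.000000 + 7.054775 + 14.003074 + 15.994915 = 97.052764

97.0528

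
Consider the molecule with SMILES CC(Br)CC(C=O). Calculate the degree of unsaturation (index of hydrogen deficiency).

Atom tally by fragment:
  CH3 → C:1 H:3
  CH(Br) → C:1 H:1 Br:1
  CH2 → C:1 H:2
  CH2CHO → C:2 H:3 O:1
Element totals:
  C: 5
  H: 9
  Br: 1
  O: 1
Molecular formula: C5H9BrO.
DoU = (2C + 2 + N − H − X) / 2 = (2·5 + 2 + 0 − 9 − 1) / 2 = 1.

1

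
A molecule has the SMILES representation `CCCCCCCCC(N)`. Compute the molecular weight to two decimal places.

Atom tally by fragment:
  CH3 → C:1 H:3
  CH2 → C:1 H:2
  CH2 → C:1 H:2
  CH2 → C:1 H:2
  CH2 → C:1 H:2
  CH2 → C:1 H:2
  CH2 → C:1 H:2
  CH2 → C:1 H:2
  CH2NH2 → C:1 H:4 N:1
Element totals:
  C: 9
  H: 21
  N: 1
Molecular formula: C9H21N.
  M = 9(12.011) + 21(1.008) + 14.007
    = 108.099 + 21.168 + 14.007 = 143.274

143.27 g/mol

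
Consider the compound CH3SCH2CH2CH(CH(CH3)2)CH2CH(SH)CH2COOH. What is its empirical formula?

C11H22O2S2

Atom tally by fragment:
  CH3SCH2 → C:2 H:5 S:1
  CH2 → C:1 H:2
  CH(CH(CH3)2) → C:4 H:8
  CH2 → C:1 H:2
  CH(SH) → C:1 H:2 S:1
  CH2COOH → C:2 H:3 O:2
Element totals:
  C: 11
  H: 22
  O: 2
  S: 2
Molecular formula: C11H22O2S2.
gcd of subscripts (11, 22, 2, 2) = 1, so the empirical formula equals the molecular formula.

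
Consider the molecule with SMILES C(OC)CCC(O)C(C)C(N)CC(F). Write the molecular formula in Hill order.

C10H22FNO2

Atom tally by fragment:
  CH3OCH2 → C:2 H:5 O:1
  CH2 → C:1 H:2
  CH2 → C:1 H:2
  CH(OH) → C:1 H:2 O:1
  CH(CH3) → C:2 H:4
  CH(NH2) → C:1 H:3 N:1
  CH2 → C:1 H:2
  CH2F → C:1 H:2 F:1
Element totals:
  C: 10
  H: 22
  F: 1
  N: 1
  O: 2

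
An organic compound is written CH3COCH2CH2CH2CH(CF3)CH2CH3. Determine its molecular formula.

Element totals:
  C: 9
  H: 15
  F: 3
  O: 1

C9H15F3O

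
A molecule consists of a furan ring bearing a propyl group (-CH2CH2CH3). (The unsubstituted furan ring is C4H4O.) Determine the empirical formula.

Atom tally by fragment:
  furan ring core → C:4 H:4 O:1
  (− 1 ring H displaced by substituents)
  + CH2CH2CH3 → C:3 H:7
Element totals:
  C: 7
  H: 10
  O: 1
Molecular formula: C7H10O.
gcd of subscripts (7, 10, 1) = 1, so the empirical formula equals the molecular formula.

C7H10O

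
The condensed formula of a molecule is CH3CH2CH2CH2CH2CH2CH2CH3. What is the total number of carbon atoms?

8

Element totals:
  C: 8
  H: 18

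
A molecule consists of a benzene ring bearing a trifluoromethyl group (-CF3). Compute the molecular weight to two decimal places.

146.11 g/mol

Atom tally by fragment:
  benzene ring core → C:6 H:6
  (− 1 ring H displaced by substituents)
  + CF3 → C:1 F:3
Element totals:
  C: 7
  H: 5
  F: 3
Molecular formula: C7H5F3.
  M = 7(12.011) + 5(1.008) + 3(18.998)
    = 84.077 + 5.040 + 56.994 = 146.111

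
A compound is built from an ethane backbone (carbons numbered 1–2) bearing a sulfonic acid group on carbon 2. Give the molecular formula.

C2H6O3S

Atom tally by fragment:
  CH3 → C:1 H:3
  CH2SO3H → C:1 H:3 S:1 O:3
Element totals:
  C: 2
  H: 6
  O: 3
  S: 1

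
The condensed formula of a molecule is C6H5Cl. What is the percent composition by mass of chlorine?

Element totals:
  C: 6
  H: 5
  Cl: 1
Molecular formula: C6H5Cl.
Molar mass = 112.556 g/mol.
Mass from Cl: 1 × 35.45 = 35.450 g/mol.
%Cl = 35.450 / 112.556 × 100 = 31.50%.

31.50%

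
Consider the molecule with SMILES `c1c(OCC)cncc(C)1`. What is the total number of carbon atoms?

Atom tally by fragment:
  pyridine ring core → C:5 H:5 N:1
  (− 2 ring H displaced by substituents)
  + OC2H5 → C:2 H:5 O:1
  + CH3 → C:1 H:3
Element totals:
  C: 8
  H: 11
  N: 1
  O: 1

8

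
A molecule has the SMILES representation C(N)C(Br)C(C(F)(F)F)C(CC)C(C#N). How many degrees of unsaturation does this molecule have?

Atom tally by fragment:
  H2NCH2 → C:1 H:4 N:1
  CH(Br) → C:1 H:1 Br:1
  CH(CF3) → C:2 H:1 F:3
  CH(C2H5) → C:3 H:6
  CH2CN → C:2 H:2 N:1
Element totals:
  C: 9
  H: 14
  Br: 1
  F: 3
  N: 2
Molecular formula: C9H14BrF3N2.
DoU = (2C + 2 + N − H − X) / 2 = (2·9 + 2 + 2 − 14 − 4) / 2 = 2.

2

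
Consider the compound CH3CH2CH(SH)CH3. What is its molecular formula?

C4H10S

Atom tally by fragment:
  CH3 → C:1 H:3
  CH2 → C:1 H:2
  CH(SH) → C:1 H:2 S:1
  CH3 → C:1 H:3
Element totals:
  C: 4
  H: 10
  S: 1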